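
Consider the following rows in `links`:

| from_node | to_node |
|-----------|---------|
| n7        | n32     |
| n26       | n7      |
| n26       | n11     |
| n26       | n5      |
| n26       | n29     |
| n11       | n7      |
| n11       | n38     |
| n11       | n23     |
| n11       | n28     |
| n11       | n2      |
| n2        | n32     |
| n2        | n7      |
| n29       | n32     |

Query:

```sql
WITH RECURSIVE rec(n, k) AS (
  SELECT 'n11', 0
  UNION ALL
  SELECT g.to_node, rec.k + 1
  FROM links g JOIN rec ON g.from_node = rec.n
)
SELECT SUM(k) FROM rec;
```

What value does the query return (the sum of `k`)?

14

Base: (n11, k=0).
Iteration 1: edges from {n11} -> (n2, k=1), (n23, k=1), (n28, k=1), (n38, k=1), (n7, k=1).
Iteration 2: edges from {n2,n23,n28,n38,n7} -> (n32, k=2) x2, (n7, k=2). [UNION ALL keeps all 3 new rows, including repeats]
Iteration 3: edges from {n32,n7} -> (n32, k=3).
Iteration 4: no outgoing edges from {n32}; recursion stops.
SUM(k) = 0 + 1 + 1 + 1 + 1 + 1 + 2 + 2 + 2 + 3 = 14.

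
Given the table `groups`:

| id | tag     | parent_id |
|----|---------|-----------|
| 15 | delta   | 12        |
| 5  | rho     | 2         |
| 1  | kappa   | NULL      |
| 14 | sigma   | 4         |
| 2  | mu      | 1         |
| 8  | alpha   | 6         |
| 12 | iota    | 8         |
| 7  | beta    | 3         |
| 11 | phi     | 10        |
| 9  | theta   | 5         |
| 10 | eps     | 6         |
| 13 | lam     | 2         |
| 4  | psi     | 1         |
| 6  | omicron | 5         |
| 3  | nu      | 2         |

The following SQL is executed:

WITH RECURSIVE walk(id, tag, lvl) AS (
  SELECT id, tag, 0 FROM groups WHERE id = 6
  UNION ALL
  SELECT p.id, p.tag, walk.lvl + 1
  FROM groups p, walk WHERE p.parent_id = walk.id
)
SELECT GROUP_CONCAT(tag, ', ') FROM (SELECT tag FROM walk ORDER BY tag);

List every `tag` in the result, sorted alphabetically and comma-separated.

Base: id=6 (omicron) at lvl 0.
Iteration 1: rows with parent_id in {6} -> alpha (id 8, lvl 1), eps (id 10, lvl 1).
Iteration 2: rows with parent_id in {8,10} -> phi (id 11, lvl 2), iota (id 12, lvl 2).
Iteration 3: rows with parent_id in {11,12} -> delta (id 15, lvl 3).
Iteration 4: no rows with parent_id in {15}; recursion stops.

alpha, delta, eps, iota, omicron, phi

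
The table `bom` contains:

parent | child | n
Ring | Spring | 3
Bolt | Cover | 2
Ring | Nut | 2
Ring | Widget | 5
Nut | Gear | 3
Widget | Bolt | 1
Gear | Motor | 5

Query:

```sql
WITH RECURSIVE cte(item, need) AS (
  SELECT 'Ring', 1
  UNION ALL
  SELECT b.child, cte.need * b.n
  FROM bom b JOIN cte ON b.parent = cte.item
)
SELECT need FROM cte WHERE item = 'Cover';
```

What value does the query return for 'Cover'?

10

Base: (Ring, need=1).
Iteration 1: components of {Ring} -> Nut = 1*2 = 2, Spring = 1*3 = 3, Widget = 1*5 = 5.
Iteration 2: components of {Nut,Spring,Widget} -> Bolt = 5*1 = 5, Gear = 2*3 = 6.
Iteration 3: components of {Bolt,Gear} -> Cover = 5*2 = 10, Motor = 6*5 = 30.
Iteration 4: no further components; recursion stops.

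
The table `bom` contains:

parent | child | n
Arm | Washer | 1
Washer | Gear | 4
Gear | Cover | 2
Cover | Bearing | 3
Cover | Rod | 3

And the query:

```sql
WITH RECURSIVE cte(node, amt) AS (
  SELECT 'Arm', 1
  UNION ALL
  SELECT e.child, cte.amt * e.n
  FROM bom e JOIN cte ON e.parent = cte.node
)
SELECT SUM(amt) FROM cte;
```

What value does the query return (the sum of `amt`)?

62

Base: (Arm, amt=1).
Iteration 1: components of {Arm} -> Washer = 1*1 = 1.
Iteration 2: components of {Washer} -> Gear = 1*4 = 4.
Iteration 3: components of {Gear} -> Cover = 4*2 = 8.
Iteration 4: components of {Cover} -> Bearing = 8*3 = 24, Rod = 8*3 = 24.
Iteration 5: no further components; recursion stops.
SUM(amt) = 1 + 1 + 4 + 8 + 24 + 24 = 62.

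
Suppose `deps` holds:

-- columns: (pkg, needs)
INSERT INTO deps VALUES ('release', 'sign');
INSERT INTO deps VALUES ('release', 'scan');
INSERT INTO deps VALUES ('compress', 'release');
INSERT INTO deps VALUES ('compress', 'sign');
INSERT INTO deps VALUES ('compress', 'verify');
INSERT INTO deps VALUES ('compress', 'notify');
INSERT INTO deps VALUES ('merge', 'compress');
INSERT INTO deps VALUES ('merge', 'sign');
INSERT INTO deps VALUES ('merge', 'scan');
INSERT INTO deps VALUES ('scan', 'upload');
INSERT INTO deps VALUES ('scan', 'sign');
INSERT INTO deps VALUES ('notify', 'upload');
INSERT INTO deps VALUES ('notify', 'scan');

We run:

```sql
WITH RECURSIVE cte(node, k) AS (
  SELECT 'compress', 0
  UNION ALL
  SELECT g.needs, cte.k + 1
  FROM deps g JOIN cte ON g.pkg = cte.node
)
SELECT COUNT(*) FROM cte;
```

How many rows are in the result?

Base: (compress, k=0).
Iteration 1: edges from {compress} -> (notify, k=1), (release, k=1), (sign, k=1), (verify, k=1).
Iteration 2: edges from {notify,release,sign,verify} -> (scan, k=2) x2, (sign, k=2), (upload, k=2). [UNION ALL keeps all 4 new rows, including repeats]
Iteration 3: edges from {scan,sign,upload} -> (sign, k=3) x2, (upload, k=3) x2. [UNION ALL keeps all 4 new rows, including repeats]
Iteration 4: no outgoing edges from {sign,upload}; recursion stops.
Total rows emitted: 13.

13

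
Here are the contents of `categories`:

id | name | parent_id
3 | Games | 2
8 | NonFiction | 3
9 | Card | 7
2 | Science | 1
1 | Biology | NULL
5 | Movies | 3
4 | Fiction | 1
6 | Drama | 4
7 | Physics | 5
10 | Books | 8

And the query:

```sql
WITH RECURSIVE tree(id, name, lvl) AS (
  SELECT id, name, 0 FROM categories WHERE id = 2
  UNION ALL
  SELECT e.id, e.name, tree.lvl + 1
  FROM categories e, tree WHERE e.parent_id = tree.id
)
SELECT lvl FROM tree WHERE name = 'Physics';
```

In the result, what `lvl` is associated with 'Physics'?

3

Base: id=2 (Science) at lvl 0.
Iteration 1: rows with parent_id in {2} -> Games (id 3, lvl 1).
Iteration 2: rows with parent_id in {3} -> Movies (id 5, lvl 2), NonFiction (id 8, lvl 2).
Iteration 3: rows with parent_id in {5,8} -> Physics (id 7, lvl 3), Books (id 10, lvl 3).
Iteration 4: rows with parent_id in {7,10} -> Card (id 9, lvl 4).
Iteration 5: no rows with parent_id in {9}; recursion stops.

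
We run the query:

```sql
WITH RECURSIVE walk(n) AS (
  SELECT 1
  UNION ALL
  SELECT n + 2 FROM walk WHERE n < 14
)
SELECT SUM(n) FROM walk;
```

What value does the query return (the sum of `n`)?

Base: n=1.
Iteration 1: 1 < 14 holds -> n = 1 + 2 = 3.
Iteration 2: 3 < 14 holds -> n = 3 + 2 = 5.
Iteration 3: 5 < 14 holds -> n = 5 + 2 = 7.
Iteration 4: 7 < 14 holds -> n = 7 + 2 = 9.
Iteration 5: 9 < 14 holds -> n = 9 + 2 = 11.
Iteration 6: 11 < 14 holds -> n = 11 + 2 = 13.
Iteration 7: 13 < 14 holds -> n = 13 + 2 = 15.
Iteration 8: 15 < 14 fails; recursion stops.
SUM(n) = 1 + 3 + 5 + 7 + 9 + 11 + 13 + 15 = 64.

64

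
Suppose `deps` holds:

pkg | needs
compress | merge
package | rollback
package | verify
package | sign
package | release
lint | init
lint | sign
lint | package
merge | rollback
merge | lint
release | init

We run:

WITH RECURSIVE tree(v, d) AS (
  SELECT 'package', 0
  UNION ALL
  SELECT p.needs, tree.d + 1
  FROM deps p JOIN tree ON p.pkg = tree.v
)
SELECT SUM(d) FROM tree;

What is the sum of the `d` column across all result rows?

Base: (package, d=0).
Iteration 1: edges from {package} -> (release, d=1), (rollback, d=1), (sign, d=1), (verify, d=1).
Iteration 2: edges from {release,rollback,sign,verify} -> (init, d=2).
Iteration 3: no outgoing edges from {init}; recursion stops.
SUM(d) = 0 + 1 + 1 + 1 + 1 + 2 = 6.

6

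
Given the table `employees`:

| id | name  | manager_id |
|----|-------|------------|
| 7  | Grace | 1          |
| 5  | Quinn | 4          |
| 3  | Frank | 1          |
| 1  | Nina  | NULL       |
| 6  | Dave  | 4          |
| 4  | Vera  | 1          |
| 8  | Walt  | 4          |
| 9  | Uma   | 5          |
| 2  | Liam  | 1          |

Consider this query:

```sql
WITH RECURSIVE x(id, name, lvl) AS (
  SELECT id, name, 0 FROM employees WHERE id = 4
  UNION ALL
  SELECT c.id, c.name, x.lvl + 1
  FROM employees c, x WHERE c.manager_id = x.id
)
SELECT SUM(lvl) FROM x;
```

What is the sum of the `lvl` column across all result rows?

5

Base: id=4 (Vera) at lvl 0.
Iteration 1: rows with manager_id in {4} -> Quinn (id 5, lvl 1), Dave (id 6, lvl 1), Walt (id 8, lvl 1).
Iteration 2: rows with manager_id in {5,6,8} -> Uma (id 9, lvl 2).
Iteration 3: no rows with manager_id in {9}; recursion stops.
SUM(lvl) = 0 + 1 + 1 + 1 + 2 = 5.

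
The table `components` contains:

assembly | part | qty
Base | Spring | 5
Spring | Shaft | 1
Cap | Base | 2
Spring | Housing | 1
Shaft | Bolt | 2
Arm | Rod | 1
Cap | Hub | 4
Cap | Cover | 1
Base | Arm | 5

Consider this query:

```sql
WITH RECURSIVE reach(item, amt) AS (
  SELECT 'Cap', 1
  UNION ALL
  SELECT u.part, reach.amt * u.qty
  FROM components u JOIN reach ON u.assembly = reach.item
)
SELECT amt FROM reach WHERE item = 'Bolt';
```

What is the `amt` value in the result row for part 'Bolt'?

20

Base: (Cap, amt=1).
Iteration 1: components of {Cap} -> Base = 1*2 = 2, Cover = 1*1 = 1, Hub = 1*4 = 4.
Iteration 2: components of {Base,Cover,Hub} -> Arm = 2*5 = 10, Spring = 2*5 = 10.
Iteration 3: components of {Arm,Spring} -> Housing = 10*1 = 10, Rod = 10*1 = 10, Shaft = 10*1 = 10.
Iteration 4: components of {Housing,Rod,Shaft} -> Bolt = 10*2 = 20.
Iteration 5: no further components; recursion stops.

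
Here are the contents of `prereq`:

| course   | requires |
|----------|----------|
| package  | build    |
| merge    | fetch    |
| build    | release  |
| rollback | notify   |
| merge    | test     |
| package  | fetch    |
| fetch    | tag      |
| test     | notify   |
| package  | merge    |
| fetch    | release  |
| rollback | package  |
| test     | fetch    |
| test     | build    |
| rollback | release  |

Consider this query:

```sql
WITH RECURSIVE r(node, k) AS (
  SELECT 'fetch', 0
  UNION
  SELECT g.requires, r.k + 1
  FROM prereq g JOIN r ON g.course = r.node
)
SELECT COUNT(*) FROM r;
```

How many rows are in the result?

3

Base: (fetch, k=0).
Iteration 1: edges from {fetch} -> (release, k=1), (tag, k=1).
Iteration 2: no outgoing edges from {release,tag}; recursion stops.
Total rows emitted: 3.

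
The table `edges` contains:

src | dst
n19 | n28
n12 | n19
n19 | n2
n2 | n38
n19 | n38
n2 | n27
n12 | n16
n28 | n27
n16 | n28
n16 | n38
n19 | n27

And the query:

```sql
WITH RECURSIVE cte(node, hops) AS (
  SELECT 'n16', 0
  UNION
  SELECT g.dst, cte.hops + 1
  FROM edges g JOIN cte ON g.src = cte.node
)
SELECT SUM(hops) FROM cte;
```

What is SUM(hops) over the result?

Base: (n16, hops=0).
Iteration 1: edges from {n16} -> (n28, hops=1), (n38, hops=1).
Iteration 2: edges from {n28,n38} -> (n27, hops=2).
Iteration 3: no outgoing edges from {n27}; recursion stops.
SUM(hops) = 0 + 1 + 1 + 2 = 4.

4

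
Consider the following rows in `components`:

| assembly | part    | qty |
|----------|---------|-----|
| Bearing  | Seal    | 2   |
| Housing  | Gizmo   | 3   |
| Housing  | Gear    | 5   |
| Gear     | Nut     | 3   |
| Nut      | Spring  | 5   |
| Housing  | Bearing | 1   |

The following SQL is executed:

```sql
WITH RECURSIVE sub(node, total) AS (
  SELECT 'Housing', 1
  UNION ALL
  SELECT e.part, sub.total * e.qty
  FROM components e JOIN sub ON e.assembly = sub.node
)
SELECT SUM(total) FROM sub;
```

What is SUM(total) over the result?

102

Base: (Housing, total=1).
Iteration 1: components of {Housing} -> Bearing = 1*1 = 1, Gear = 1*5 = 5, Gizmo = 1*3 = 3.
Iteration 2: components of {Bearing,Gear,Gizmo} -> Nut = 5*3 = 15, Seal = 1*2 = 2.
Iteration 3: components of {Nut,Seal} -> Spring = 15*5 = 75.
Iteration 4: no further components; recursion stops.
SUM(total) = 1 + 5 + 1 + 3 + 15 + 2 + 75 = 102.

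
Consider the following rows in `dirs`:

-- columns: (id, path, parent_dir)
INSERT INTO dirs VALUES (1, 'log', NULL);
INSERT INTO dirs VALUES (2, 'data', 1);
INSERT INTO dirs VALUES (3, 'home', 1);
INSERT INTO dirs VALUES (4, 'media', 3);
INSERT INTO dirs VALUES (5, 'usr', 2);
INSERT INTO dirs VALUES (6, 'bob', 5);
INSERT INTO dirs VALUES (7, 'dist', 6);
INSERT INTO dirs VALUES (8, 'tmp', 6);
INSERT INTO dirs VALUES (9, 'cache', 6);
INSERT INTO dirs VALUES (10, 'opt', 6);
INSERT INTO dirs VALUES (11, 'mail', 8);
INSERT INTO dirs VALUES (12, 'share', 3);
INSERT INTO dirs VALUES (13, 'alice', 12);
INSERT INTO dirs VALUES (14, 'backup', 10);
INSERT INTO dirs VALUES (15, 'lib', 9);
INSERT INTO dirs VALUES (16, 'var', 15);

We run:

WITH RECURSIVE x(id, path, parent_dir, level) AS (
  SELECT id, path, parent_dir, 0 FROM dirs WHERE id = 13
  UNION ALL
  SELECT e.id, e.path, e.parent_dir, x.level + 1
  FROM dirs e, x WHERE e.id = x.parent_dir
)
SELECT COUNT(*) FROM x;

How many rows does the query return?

Base: id=13 (alice), parent_dir=12, level 0.
Iteration 1: join on id=12 -> share (id 12, parent_dir=3, level 1).
Iteration 2: join on id=3 -> home (id 3, parent_dir=1, level 2).
Iteration 3: join on id=1 -> log (id 1, parent_dir=NULL, level 3).
Iteration 4: parent_dir is NULL; no match; recursion stops.
Total rows emitted: 4.

4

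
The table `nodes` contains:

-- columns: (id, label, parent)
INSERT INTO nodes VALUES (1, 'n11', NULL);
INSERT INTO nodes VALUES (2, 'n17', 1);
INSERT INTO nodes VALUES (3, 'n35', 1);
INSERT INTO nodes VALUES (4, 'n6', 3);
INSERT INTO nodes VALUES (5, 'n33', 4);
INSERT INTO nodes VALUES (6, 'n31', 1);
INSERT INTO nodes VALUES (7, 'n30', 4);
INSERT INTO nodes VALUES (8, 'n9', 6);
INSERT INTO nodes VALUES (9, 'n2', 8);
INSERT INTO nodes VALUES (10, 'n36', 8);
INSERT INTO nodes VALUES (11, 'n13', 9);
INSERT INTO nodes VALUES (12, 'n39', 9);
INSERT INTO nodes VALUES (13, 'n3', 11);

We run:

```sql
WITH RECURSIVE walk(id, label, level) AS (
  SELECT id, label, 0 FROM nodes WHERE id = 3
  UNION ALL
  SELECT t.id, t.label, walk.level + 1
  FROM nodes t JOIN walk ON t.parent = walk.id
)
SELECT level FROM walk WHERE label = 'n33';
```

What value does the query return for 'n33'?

2

Base: id=3 (n35) at level 0.
Iteration 1: rows with parent in {3} -> n6 (id 4, level 1).
Iteration 2: rows with parent in {4} -> n33 (id 5, level 2), n30 (id 7, level 2).
Iteration 3: no rows with parent in {5,7}; recursion stops.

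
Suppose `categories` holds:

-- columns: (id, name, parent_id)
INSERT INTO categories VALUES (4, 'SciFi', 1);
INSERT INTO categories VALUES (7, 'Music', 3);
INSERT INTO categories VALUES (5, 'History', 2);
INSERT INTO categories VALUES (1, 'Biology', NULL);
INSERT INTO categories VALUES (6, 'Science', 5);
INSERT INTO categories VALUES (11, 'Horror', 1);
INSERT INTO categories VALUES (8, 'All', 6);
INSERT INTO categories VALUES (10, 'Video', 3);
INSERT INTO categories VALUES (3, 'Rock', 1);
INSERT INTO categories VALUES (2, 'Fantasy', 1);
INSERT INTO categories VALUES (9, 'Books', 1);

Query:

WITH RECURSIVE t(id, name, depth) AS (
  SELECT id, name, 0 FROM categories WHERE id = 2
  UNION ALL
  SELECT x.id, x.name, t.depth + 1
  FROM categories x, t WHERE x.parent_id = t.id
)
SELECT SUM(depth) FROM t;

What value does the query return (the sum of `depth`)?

6

Base: id=2 (Fantasy) at depth 0.
Iteration 1: rows with parent_id in {2} -> History (id 5, depth 1).
Iteration 2: rows with parent_id in {5} -> Science (id 6, depth 2).
Iteration 3: rows with parent_id in {6} -> All (id 8, depth 3).
Iteration 4: no rows with parent_id in {8}; recursion stops.
SUM(depth) = 0 + 1 + 2 + 3 = 6.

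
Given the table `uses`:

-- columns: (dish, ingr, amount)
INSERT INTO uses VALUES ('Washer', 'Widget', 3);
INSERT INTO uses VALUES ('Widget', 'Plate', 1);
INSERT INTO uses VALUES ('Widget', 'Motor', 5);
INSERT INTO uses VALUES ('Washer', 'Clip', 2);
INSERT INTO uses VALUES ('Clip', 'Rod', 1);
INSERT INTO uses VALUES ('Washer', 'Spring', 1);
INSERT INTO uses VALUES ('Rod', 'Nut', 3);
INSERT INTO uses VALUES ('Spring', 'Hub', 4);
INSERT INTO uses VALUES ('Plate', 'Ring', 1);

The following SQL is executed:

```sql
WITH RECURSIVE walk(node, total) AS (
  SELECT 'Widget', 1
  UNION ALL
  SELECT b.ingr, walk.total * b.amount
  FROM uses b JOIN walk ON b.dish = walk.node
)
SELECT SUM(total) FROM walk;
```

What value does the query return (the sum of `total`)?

Base: (Widget, total=1).
Iteration 1: components of {Widget} -> Motor = 1*5 = 5, Plate = 1*1 = 1.
Iteration 2: components of {Motor,Plate} -> Ring = 1*1 = 1.
Iteration 3: no further components; recursion stops.
SUM(total) = 1 + 1 + 5 + 1 = 8.

8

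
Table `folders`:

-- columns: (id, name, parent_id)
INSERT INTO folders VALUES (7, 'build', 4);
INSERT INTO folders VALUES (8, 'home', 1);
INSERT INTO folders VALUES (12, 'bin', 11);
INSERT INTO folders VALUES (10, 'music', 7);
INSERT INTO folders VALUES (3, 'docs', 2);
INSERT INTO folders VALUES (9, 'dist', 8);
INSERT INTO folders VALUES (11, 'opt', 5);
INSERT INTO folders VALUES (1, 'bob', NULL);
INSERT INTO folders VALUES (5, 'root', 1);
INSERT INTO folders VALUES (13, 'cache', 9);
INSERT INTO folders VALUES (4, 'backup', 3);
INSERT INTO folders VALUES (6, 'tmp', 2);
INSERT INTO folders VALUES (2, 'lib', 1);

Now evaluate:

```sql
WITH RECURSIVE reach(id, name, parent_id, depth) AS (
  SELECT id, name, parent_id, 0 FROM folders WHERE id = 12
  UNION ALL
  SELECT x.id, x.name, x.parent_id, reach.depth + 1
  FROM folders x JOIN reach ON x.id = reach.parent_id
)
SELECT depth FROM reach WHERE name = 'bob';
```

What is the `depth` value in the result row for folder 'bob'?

3

Base: id=12 (bin), parent_id=11, depth 0.
Iteration 1: join on id=11 -> opt (id 11, parent_id=5, depth 1).
Iteration 2: join on id=5 -> root (id 5, parent_id=1, depth 2).
Iteration 3: join on id=1 -> bob (id 1, parent_id=NULL, depth 3).
Iteration 4: parent_id is NULL; no match; recursion stops.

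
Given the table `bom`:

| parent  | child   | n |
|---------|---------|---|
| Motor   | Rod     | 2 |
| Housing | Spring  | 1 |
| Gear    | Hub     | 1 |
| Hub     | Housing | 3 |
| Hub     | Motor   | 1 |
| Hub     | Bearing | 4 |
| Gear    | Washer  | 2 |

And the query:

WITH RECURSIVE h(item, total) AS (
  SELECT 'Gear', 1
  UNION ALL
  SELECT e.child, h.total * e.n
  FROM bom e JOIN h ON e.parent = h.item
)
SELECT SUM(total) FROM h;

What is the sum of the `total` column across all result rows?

Base: (Gear, total=1).
Iteration 1: components of {Gear} -> Hub = 1*1 = 1, Washer = 1*2 = 2.
Iteration 2: components of {Hub,Washer} -> Bearing = 1*4 = 4, Housing = 1*3 = 3, Motor = 1*1 = 1.
Iteration 3: components of {Bearing,Housing,Motor} -> Rod = 1*2 = 2, Spring = 3*1 = 3.
Iteration 4: no further components; recursion stops.
SUM(total) = 1 + 1 + 2 + 3 + 4 + 1 + 3 + 2 = 17.

17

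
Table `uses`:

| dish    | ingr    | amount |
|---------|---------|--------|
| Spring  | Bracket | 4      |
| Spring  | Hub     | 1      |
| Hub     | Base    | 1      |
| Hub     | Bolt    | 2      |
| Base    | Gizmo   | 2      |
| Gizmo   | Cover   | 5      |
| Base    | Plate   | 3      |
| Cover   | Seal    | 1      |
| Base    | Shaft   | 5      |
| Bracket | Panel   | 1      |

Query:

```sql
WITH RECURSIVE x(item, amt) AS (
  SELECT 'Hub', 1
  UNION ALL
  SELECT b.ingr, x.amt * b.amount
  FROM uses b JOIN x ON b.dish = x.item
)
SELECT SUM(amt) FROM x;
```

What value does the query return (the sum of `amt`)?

34

Base: (Hub, amt=1).
Iteration 1: components of {Hub} -> Base = 1*1 = 1, Bolt = 1*2 = 2.
Iteration 2: components of {Base,Bolt} -> Gizmo = 1*2 = 2, Plate = 1*3 = 3, Shaft = 1*5 = 5.
Iteration 3: components of {Gizmo,Plate,Shaft} -> Cover = 2*5 = 10.
Iteration 4: components of {Cover} -> Seal = 10*1 = 10.
Iteration 5: no further components; recursion stops.
SUM(amt) = 1 + 1 + 2 + 2 + 3 + 5 + 10 + 10 = 34.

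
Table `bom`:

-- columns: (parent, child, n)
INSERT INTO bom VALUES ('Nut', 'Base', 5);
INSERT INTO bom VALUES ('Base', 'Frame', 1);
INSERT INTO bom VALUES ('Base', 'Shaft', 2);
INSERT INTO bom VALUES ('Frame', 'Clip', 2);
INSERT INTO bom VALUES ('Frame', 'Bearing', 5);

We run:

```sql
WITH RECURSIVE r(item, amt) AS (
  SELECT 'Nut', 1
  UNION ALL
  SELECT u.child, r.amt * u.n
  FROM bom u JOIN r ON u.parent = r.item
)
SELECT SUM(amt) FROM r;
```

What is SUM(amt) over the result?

56

Base: (Nut, amt=1).
Iteration 1: components of {Nut} -> Base = 1*5 = 5.
Iteration 2: components of {Base} -> Frame = 5*1 = 5, Shaft = 5*2 = 10.
Iteration 3: components of {Frame,Shaft} -> Bearing = 5*5 = 25, Clip = 5*2 = 10.
Iteration 4: no further components; recursion stops.
SUM(amt) = 1 + 5 + 5 + 10 + 10 + 25 = 56.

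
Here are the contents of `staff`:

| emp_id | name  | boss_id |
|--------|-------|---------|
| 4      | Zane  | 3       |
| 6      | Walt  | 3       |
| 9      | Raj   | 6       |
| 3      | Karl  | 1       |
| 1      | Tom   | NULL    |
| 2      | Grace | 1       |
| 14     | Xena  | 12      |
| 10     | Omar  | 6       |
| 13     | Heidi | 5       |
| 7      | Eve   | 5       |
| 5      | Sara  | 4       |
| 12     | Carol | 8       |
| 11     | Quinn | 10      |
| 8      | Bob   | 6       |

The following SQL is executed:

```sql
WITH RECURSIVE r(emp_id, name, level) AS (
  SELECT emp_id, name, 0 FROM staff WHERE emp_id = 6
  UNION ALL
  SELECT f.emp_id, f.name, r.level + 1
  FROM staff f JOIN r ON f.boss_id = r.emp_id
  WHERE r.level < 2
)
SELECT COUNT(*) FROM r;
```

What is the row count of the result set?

Base: emp_id=6 (Walt) at level 0.
Iteration 1: rows with boss_id in {6} -> Bob (id 8, level 1), Raj (id 9, level 1), Omar (id 10, level 1).
Iteration 2: rows with boss_id in {8,9,10} -> Quinn (id 11, level 2), Carol (id 12, level 2).
Iteration 3: level < 2 fails for all current rows; recursion stops.
Total rows emitted: 6.

6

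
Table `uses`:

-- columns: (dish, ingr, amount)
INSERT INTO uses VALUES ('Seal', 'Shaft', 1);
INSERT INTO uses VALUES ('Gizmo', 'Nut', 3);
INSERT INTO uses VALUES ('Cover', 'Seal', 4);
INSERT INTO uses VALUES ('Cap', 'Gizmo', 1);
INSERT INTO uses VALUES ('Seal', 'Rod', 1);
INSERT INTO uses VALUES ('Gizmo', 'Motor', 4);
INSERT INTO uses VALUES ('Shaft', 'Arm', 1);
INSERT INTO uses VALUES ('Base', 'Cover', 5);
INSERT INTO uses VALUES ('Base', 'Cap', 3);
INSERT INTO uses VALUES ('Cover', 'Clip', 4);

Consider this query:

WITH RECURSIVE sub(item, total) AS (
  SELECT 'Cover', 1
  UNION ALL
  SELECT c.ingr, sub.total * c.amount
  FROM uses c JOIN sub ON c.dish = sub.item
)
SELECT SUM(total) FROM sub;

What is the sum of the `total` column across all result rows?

Base: (Cover, total=1).
Iteration 1: components of {Cover} -> Clip = 1*4 = 4, Seal = 1*4 = 4.
Iteration 2: components of {Clip,Seal} -> Rod = 4*1 = 4, Shaft = 4*1 = 4.
Iteration 3: components of {Rod,Shaft} -> Arm = 4*1 = 4.
Iteration 4: no further components; recursion stops.
SUM(total) = 1 + 4 + 4 + 4 + 4 + 4 = 21.

21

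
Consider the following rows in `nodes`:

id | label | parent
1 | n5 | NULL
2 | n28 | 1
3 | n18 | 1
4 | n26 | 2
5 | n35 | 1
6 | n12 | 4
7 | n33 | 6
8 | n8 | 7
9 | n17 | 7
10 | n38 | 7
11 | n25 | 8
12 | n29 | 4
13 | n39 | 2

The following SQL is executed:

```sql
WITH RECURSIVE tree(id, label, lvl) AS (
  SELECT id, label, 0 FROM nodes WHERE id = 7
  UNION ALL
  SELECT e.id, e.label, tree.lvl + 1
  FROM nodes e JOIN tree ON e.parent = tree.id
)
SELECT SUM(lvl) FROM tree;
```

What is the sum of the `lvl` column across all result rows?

Base: id=7 (n33) at lvl 0.
Iteration 1: rows with parent in {7} -> n8 (id 8, lvl 1), n17 (id 9, lvl 1), n38 (id 10, lvl 1).
Iteration 2: rows with parent in {8,9,10} -> n25 (id 11, lvl 2).
Iteration 3: no rows with parent in {11}; recursion stops.
SUM(lvl) = 0 + 1 + 1 + 1 + 2 = 5.

5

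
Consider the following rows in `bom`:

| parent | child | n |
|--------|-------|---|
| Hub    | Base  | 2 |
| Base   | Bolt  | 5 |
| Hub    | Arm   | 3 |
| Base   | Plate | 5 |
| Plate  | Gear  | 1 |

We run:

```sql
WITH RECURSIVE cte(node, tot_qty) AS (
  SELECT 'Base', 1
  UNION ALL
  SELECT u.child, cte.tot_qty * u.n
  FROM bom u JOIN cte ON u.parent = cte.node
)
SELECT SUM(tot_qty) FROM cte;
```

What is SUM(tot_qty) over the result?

Base: (Base, tot_qty=1).
Iteration 1: components of {Base} -> Bolt = 1*5 = 5, Plate = 1*5 = 5.
Iteration 2: components of {Bolt,Plate} -> Gear = 5*1 = 5.
Iteration 3: no further components; recursion stops.
SUM(tot_qty) = 1 + 5 + 5 + 5 = 16.

16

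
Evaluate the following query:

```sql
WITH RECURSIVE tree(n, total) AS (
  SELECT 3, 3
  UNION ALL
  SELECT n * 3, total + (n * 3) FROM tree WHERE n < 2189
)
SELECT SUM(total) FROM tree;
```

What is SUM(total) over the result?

Base: n=3, total=3.
Iteration 1: 3 < 2189 holds -> n = 3 * 3 = 9, total = 3 + 9 = 12.
Iteration 2: 9 < 2189 holds -> n = 9 * 3 = 27, total = 12 + 27 = 39.
Iteration 3: 27 < 2189 holds -> n = 27 * 3 = 81, total = 39 + 81 = 120.
Iteration 4: 81 < 2189 holds -> n = 81 * 3 = 243, total = 120 + 243 = 363.
Iteration 5: 243 < 2189 holds -> n = 243 * 3 = 729, total = 363 + 729 = 1092.
Iteration 6: 729 < 2189 holds -> n = 729 * 3 = 2187, total = 1092 + 2187 = 3279.
Iteration 7: 2187 < 2189 holds -> n = 2187 * 3 = 6561, total = 3279 + 6561 = 9840.
Iteration 8: 6561 < 2189 fails; recursion stops.
SUM(total) = 3 + 12 + 39 + 120 + 363 + 1092 + 3279 + 9840 = 14748.

14748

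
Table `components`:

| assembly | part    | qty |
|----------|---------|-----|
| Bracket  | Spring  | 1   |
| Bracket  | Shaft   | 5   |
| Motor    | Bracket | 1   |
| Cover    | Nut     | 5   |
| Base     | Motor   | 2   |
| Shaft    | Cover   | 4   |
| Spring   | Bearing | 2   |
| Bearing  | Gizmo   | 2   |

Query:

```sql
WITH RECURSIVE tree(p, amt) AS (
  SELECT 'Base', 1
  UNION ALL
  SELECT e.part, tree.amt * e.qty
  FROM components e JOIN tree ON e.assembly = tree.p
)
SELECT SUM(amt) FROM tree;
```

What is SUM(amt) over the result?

Base: (Base, amt=1).
Iteration 1: components of {Base} -> Motor = 1*2 = 2.
Iteration 2: components of {Motor} -> Bracket = 2*1 = 2.
Iteration 3: components of {Bracket} -> Shaft = 2*5 = 10, Spring = 2*1 = 2.
Iteration 4: components of {Shaft,Spring} -> Bearing = 2*2 = 4, Cover = 10*4 = 40.
Iteration 5: components of {Bearing,Cover} -> Gizmo = 4*2 = 8, Nut = 40*5 = 200.
Iteration 6: no further components; recursion stops.
SUM(amt) = 1 + 2 + 2 + 2 + 10 + 4 + 40 + 8 + 200 = 269.

269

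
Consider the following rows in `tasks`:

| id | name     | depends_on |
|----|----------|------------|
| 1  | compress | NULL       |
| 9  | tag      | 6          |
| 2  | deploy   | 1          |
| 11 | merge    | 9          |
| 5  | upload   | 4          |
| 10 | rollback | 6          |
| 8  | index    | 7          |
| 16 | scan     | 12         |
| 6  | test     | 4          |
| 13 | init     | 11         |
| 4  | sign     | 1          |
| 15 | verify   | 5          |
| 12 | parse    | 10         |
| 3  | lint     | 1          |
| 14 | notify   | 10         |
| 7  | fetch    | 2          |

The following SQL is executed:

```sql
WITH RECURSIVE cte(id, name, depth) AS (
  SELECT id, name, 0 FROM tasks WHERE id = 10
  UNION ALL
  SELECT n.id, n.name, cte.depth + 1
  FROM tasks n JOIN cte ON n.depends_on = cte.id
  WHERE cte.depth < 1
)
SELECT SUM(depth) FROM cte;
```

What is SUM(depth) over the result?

Base: id=10 (rollback) at depth 0.
Iteration 1: rows with depends_on in {10} -> parse (id 12, depth 1), notify (id 14, depth 1).
Iteration 2: depth < 1 fails for all current rows; recursion stops.
SUM(depth) = 0 + 1 + 1 = 2.

2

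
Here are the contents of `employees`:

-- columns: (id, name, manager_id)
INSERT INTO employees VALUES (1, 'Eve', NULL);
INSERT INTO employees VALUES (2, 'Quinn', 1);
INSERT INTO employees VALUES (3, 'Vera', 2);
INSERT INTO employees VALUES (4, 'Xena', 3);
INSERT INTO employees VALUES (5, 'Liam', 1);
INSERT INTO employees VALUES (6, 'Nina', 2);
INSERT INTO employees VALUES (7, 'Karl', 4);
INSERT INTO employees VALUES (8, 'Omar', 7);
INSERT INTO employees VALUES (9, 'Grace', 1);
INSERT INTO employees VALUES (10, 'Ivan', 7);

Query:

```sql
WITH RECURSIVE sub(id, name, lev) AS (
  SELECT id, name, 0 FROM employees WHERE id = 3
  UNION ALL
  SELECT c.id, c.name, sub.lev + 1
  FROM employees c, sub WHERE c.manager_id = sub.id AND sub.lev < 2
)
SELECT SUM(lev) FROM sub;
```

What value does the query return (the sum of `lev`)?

3

Base: id=3 (Vera) at lev 0.
Iteration 1: rows with manager_id in {3} -> Xena (id 4, lev 1).
Iteration 2: rows with manager_id in {4} -> Karl (id 7, lev 2).
Iteration 3: lev < 2 fails for all current rows; recursion stops.
SUM(lev) = 0 + 1 + 2 = 3.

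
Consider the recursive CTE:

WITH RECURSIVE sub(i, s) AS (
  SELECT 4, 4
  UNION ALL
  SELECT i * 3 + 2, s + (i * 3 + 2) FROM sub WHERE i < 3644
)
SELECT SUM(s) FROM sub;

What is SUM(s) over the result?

Base: i=4, s=4.
Iteration 1: 4 < 3644 holds -> i = 4 * 3 + 2 = 14, s = 4 + 14 = 18.
Iteration 2: 14 < 3644 holds -> i = 14 * 3 + 2 = 44, s = 18 + 44 = 62.
Iteration 3: 44 < 3644 holds -> i = 44 * 3 + 2 = 134, s = 62 + 134 = 196.
Iteration 4: 134 < 3644 holds -> i = 134 * 3 + 2 = 404, s = 196 + 404 = 600.
Iteration 5: 404 < 3644 holds -> i = 404 * 3 + 2 = 1214, s = 600 + 1214 = 1814.
Iteration 6: 1214 < 3644 holds -> i = 1214 * 3 + 2 = 3644, s = 1814 + 3644 = 5458.
Iteration 7: 3644 < 3644 fails; recursion stops.
SUM(s) = 4 + 18 + 62 + 196 + 600 + 1814 + 5458 = 8152.

8152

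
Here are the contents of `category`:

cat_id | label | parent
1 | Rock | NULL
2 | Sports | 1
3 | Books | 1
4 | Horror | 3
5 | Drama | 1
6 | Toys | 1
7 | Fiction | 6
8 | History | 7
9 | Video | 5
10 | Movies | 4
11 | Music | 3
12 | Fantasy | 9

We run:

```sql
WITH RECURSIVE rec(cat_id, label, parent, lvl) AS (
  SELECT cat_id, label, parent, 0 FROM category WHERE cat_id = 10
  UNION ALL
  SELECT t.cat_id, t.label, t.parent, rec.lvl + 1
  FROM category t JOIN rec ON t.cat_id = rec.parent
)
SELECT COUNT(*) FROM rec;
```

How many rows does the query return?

4

Base: cat_id=10 (Movies), parent=4, lvl 0.
Iteration 1: join on cat_id=4 -> Horror (id 4, parent=3, lvl 1).
Iteration 2: join on cat_id=3 -> Books (id 3, parent=1, lvl 2).
Iteration 3: join on cat_id=1 -> Rock (id 1, parent=NULL, lvl 3).
Iteration 4: parent is NULL; no match; recursion stops.
Total rows emitted: 4.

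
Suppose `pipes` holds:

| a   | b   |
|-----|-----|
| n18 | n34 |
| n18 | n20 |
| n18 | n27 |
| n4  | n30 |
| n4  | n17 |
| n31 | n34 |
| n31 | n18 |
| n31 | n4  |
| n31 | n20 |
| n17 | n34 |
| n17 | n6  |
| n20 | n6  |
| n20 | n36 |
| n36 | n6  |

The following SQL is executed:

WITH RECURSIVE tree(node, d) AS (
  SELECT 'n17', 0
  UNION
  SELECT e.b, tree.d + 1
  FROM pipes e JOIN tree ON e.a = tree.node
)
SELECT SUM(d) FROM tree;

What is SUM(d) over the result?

Base: (n17, d=0).
Iteration 1: edges from {n17} -> (n34, d=1), (n6, d=1).
Iteration 2: no outgoing edges from {n34,n6}; recursion stops.
SUM(d) = 0 + 1 + 1 = 2.

2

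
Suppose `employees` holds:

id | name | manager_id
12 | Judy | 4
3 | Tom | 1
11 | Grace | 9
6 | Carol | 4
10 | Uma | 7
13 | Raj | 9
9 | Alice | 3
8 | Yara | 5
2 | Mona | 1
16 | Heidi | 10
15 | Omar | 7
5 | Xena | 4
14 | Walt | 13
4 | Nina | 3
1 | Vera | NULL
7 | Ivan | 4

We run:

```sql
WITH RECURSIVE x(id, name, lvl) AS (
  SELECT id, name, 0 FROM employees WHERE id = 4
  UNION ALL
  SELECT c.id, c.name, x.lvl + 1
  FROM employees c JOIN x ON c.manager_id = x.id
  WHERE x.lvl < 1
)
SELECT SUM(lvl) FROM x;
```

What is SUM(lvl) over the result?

Base: id=4 (Nina) at lvl 0.
Iteration 1: rows with manager_id in {4} -> Xena (id 5, lvl 1), Carol (id 6, lvl 1), Ivan (id 7, lvl 1), Judy (id 12, lvl 1).
Iteration 2: lvl < 1 fails for all current rows; recursion stops.
SUM(lvl) = 0 + 1 + 1 + 1 + 1 = 4.

4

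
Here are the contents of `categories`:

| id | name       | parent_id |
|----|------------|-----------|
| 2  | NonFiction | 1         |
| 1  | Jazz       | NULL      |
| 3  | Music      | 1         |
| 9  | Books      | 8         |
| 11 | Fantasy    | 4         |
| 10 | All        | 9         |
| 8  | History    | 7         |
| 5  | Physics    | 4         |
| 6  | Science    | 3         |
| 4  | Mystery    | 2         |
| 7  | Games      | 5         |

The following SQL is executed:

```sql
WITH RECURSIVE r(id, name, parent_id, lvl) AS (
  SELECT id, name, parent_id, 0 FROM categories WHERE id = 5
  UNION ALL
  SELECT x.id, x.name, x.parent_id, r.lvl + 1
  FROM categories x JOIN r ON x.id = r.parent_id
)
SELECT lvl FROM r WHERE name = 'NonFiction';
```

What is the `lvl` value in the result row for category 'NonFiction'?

Base: id=5 (Physics), parent_id=4, lvl 0.
Iteration 1: join on id=4 -> Mystery (id 4, parent_id=2, lvl 1).
Iteration 2: join on id=2 -> NonFiction (id 2, parent_id=1, lvl 2).
Iteration 3: join on id=1 -> Jazz (id 1, parent_id=NULL, lvl 3).
Iteration 4: parent_id is NULL; no match; recursion stops.

2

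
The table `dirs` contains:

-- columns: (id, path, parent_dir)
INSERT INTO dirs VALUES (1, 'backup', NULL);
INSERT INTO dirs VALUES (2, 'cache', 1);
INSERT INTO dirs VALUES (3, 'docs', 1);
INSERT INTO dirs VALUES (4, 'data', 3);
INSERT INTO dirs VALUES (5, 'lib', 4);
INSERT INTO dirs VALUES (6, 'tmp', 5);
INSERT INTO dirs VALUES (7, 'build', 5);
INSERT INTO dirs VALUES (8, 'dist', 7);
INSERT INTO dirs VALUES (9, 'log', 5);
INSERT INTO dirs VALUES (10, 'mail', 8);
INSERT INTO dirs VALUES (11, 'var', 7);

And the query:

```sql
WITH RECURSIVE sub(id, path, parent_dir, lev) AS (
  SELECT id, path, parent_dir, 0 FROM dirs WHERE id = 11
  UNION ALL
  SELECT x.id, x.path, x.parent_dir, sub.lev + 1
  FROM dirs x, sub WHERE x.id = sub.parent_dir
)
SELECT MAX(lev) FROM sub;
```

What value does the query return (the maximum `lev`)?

5

Base: id=11 (var), parent_dir=7, lev 0.
Iteration 1: join on id=7 -> build (id 7, parent_dir=5, lev 1).
Iteration 2: join on id=5 -> lib (id 5, parent_dir=4, lev 2).
Iteration 3: join on id=4 -> data (id 4, parent_dir=3, lev 3).
Iteration 4: join on id=3 -> docs (id 3, parent_dir=1, lev 4).
Iteration 5: join on id=1 -> backup (id 1, parent_dir=NULL, lev 5).
Iteration 6: parent_dir is NULL; no match; recursion stops.
lev values: 0, 1, 2, 3, 4, 5; the maximum is 5.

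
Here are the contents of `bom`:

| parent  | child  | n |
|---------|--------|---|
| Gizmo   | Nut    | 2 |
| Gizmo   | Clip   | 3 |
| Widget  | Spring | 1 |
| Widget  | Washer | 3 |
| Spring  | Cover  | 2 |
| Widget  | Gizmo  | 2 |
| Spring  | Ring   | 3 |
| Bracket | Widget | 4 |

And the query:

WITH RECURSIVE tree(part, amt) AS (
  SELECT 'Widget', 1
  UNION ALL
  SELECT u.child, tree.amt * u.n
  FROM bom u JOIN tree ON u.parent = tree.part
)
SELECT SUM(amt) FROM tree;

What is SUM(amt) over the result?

Base: (Widget, amt=1).
Iteration 1: components of {Widget} -> Gizmo = 1*2 = 2, Spring = 1*1 = 1, Washer = 1*3 = 3.
Iteration 2: components of {Gizmo,Spring,Washer} -> Clip = 2*3 = 6, Cover = 1*2 = 2, Nut = 2*2 = 4, Ring = 1*3 = 3.
Iteration 3: no further components; recursion stops.
SUM(amt) = 1 + 2 + 1 + 3 + 6 + 4 + 3 + 2 = 22.

22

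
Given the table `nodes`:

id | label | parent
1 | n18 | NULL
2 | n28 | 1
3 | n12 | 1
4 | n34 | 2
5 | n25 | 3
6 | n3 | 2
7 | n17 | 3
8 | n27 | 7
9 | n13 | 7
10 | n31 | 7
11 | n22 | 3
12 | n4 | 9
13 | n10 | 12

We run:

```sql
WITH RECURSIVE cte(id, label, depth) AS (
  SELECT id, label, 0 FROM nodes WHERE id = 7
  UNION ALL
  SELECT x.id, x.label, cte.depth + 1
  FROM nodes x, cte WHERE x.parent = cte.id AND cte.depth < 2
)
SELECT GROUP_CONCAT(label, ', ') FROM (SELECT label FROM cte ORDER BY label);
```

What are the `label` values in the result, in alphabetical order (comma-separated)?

n13, n17, n27, n31, n4

Base: id=7 (n17) at depth 0.
Iteration 1: rows with parent in {7} -> n27 (id 8, depth 1), n13 (id 9, depth 1), n31 (id 10, depth 1).
Iteration 2: rows with parent in {8,9,10} -> n4 (id 12, depth 2).
Iteration 3: depth < 2 fails for all current rows; recursion stops.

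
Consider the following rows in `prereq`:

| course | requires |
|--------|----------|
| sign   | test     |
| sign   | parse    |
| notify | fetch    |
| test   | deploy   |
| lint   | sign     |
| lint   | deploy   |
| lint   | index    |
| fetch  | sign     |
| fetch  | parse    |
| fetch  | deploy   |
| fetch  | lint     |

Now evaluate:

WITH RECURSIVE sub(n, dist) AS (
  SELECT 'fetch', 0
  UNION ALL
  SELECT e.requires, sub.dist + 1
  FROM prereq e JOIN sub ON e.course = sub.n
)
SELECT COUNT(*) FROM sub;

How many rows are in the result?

Base: (fetch, dist=0).
Iteration 1: edges from {fetch} -> (deploy, dist=1), (lint, dist=1), (parse, dist=1), (sign, dist=1).
Iteration 2: edges from {deploy,lint,parse,sign} -> (deploy, dist=2), (index, dist=2), (parse, dist=2), (sign, dist=2), (test, dist=2).
Iteration 3: edges from {deploy,index,parse,sign,test} -> (deploy, dist=3), (parse, dist=3), (test, dist=3).
Iteration 4: edges from {deploy,parse,test} -> (deploy, dist=4).
Iteration 5: no outgoing edges from {deploy}; recursion stops.
Total rows emitted: 14.

14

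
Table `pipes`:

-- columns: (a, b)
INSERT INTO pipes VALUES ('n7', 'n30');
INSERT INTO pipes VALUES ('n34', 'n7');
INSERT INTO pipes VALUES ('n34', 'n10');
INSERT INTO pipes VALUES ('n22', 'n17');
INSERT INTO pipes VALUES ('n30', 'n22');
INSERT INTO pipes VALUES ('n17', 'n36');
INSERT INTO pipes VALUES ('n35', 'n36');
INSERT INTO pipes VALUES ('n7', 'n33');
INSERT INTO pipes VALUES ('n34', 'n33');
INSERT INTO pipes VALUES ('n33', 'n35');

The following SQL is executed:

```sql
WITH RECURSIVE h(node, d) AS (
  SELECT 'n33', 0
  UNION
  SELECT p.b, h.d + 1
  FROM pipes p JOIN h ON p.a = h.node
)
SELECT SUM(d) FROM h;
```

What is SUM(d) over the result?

Base: (n33, d=0).
Iteration 1: edges from {n33} -> (n35, d=1).
Iteration 2: edges from {n35} -> (n36, d=2).
Iteration 3: no outgoing edges from {n36}; recursion stops.
SUM(d) = 0 + 1 + 2 = 3.

3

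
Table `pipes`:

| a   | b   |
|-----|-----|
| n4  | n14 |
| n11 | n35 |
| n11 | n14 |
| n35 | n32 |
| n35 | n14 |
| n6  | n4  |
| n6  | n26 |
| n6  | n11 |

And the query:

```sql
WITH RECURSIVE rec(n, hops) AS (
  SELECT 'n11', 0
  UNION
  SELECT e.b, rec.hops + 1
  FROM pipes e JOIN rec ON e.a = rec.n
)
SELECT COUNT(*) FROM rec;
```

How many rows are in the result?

Base: (n11, hops=0).
Iteration 1: edges from {n11} -> (n14, hops=1), (n35, hops=1).
Iteration 2: edges from {n14,n35} -> (n14, hops=2), (n32, hops=2).
Iteration 3: no outgoing edges from {n14,n32}; recursion stops.
Total rows emitted: 5.

5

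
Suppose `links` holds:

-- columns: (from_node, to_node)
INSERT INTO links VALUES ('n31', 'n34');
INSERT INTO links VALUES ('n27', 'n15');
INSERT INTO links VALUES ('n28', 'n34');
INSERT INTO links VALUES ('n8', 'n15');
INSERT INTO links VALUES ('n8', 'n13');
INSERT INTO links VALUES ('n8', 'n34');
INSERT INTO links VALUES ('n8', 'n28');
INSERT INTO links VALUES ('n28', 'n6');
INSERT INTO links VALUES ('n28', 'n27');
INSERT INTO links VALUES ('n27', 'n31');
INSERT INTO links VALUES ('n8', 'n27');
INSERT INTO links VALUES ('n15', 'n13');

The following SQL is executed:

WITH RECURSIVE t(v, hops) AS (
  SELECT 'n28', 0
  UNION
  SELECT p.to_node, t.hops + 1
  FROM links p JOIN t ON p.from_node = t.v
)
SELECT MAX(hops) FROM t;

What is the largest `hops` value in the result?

3

Base: (n28, hops=0).
Iteration 1: edges from {n28} -> (n27, hops=1), (n34, hops=1), (n6, hops=1).
Iteration 2: edges from {n27,n34,n6} -> (n15, hops=2), (n31, hops=2).
Iteration 3: edges from {n15,n31} -> (n13, hops=3), (n34, hops=3).
Iteration 4: no outgoing edges from {n13,n34}; recursion stops.
hops values: 0, 1, 1, 1, 2, 2, 3, 3; the maximum is 3.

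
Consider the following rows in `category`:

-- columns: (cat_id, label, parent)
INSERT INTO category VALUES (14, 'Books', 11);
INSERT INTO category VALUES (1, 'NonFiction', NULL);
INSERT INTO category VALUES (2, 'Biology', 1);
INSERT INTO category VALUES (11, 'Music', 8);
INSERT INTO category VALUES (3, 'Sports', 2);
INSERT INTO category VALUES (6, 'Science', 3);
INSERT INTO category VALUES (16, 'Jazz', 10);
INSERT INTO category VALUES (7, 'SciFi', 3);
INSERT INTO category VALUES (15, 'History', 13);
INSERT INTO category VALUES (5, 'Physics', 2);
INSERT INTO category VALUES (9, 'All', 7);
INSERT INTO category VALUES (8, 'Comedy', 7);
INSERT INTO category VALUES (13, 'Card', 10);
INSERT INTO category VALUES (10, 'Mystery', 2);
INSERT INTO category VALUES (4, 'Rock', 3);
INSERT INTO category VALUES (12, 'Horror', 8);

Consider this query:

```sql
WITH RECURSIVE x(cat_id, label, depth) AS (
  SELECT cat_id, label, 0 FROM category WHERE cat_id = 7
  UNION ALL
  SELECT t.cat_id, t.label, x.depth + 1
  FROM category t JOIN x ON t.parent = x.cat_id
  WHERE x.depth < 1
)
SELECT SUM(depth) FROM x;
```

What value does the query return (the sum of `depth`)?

Base: cat_id=7 (SciFi) at depth 0.
Iteration 1: rows with parent in {7} -> Comedy (id 8, depth 1), All (id 9, depth 1).
Iteration 2: depth < 1 fails for all current rows; recursion stops.
SUM(depth) = 0 + 1 + 1 = 2.

2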